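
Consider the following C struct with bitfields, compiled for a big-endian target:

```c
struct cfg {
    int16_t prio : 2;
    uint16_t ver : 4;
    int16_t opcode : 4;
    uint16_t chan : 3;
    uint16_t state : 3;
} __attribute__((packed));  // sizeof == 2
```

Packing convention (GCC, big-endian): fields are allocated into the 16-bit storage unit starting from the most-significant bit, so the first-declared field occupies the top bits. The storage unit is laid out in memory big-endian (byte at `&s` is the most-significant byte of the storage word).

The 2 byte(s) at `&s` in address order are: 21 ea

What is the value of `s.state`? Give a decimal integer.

2

[0]=0x21 [1]=0xea (big-endian) → word 0x21ea
prio [14+:2] = (word>>14) & 0x3 = 0
ver [10+:4] = (word>>10) & 0xf = 8
opcode [6+:4] = (word>>6) & 0xf = 7
chan [3+:3] = (word>>3) & 0x7 = 5
state [0+:3] = (word>>0) & 0x7 = 2  ←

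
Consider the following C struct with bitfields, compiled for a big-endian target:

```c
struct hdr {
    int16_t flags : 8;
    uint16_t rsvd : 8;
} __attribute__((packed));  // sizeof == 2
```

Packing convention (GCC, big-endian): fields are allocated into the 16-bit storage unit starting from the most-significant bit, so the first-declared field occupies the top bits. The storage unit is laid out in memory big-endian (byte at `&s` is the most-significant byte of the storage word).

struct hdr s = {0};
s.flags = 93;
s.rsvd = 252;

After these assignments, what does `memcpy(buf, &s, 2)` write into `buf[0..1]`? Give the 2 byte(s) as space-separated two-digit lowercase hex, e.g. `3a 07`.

[8+:8] flags=93 & 0xff = 0x5d; word=0x5d00
[0+:8] rsvd=252 & 0xff = 0xfc; word=0x5dfc
word = 0x5dfc → big-endian bytes:
  [0]=0x5d  [1]=0xfc

5d fc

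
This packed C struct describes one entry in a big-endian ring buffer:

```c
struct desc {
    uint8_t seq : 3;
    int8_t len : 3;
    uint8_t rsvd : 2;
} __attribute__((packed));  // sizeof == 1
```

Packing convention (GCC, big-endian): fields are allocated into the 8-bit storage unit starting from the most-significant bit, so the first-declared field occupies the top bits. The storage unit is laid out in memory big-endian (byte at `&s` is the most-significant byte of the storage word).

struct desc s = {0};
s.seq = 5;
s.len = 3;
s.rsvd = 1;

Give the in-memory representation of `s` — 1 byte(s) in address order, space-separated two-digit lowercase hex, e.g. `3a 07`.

ad

seq:3 = 5 → 0x5 << 5 → word 0xa0
len:3 = 3 → 0x3 << 2 → word 0xac
rsvd:2 = 1 → 0x1 << 0 → word 0xad
word = 0xad → big-endian bytes:
  [0]=0xad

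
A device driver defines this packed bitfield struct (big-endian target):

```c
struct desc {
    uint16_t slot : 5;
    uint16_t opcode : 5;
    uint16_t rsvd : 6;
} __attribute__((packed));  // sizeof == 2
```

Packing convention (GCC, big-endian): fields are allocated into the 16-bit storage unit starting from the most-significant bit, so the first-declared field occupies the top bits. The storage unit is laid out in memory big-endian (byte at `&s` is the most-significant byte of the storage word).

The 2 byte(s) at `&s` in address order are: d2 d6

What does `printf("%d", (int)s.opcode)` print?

[0]=0xd2 [1]=0xd6 (big-endian) → word 0xd2d6
slot:5 @ bit 11 → (0xd2d6>>11)&0x1f = 0x1a
opcode:5 @ bit 6 → (0xd2d6>>6)&0x1f = 0xb  ←
rsvd:6 @ bit 0 → (0xd2d6>>0)&0x3f = 0x16

11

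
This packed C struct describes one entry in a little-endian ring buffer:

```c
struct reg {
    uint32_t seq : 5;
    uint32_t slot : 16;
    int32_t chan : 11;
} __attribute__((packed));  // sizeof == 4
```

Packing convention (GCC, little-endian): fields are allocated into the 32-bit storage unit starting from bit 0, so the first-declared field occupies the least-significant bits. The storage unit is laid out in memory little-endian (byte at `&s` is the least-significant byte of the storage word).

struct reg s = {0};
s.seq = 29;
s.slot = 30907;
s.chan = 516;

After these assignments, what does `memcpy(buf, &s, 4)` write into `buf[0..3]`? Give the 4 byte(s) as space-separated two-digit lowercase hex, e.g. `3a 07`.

7d 17 8f 40

seq (5b) val=29 bits=0x1d at bit 0: 0x0000001d
slot (16b) val=30907 bits=0x78bb at bit 5: 0x000f177d
chan (11b) val=516 bits=0x204 at bit 21: 0x408f177d
word = 0x408f177d → little-endian bytes:
  [0]=0x7d  [1]=0x17  [2]=0x8f  [3]=0x40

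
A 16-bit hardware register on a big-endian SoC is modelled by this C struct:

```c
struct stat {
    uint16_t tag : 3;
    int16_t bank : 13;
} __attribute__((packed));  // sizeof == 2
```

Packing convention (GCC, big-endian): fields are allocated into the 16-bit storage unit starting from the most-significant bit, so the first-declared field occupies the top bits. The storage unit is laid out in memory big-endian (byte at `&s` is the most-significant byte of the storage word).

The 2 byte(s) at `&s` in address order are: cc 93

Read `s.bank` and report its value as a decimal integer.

3219

[0]=0xcc [1]=0x93 (big-endian) → word 0xcc93
tag [13+:3] = (word>>13) & 0x7 = 6
bank [0+:13] = (word>>0) & 0x1fff = 3219  ←
bank signed 13b, MSB=0: value = 3219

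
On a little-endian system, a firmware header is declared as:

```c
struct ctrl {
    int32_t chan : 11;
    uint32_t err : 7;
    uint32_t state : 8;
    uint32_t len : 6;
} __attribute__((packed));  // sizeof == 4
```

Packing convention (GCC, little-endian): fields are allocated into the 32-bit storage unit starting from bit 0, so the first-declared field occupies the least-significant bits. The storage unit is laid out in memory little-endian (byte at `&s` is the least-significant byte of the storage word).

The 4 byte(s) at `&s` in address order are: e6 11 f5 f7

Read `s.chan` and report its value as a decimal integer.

486

[0]=0xe6 [1]=0x11 [2]=0xf5 [3]=0xf7 (little-endian) → word 0xf7f511e6
chan [0+:11] = (word>>0) & 0x7ff = 486  ←
err [11+:7] = (word>>11) & 0x7f = 34
state [18+:8] = (word>>18) & 0xff = 253
len [26+:6] = (word>>26) & 0x3f = 61
chan signed 11b, MSB=0: value = 486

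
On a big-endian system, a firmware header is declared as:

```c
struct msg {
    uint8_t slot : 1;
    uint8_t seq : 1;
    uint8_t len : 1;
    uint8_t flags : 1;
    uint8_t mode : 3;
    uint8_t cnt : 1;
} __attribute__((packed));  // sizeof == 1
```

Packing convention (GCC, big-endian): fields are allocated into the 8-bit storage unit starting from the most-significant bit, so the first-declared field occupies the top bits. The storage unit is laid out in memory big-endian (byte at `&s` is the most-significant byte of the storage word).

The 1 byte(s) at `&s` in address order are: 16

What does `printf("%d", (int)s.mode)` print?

3

[0]=0x16 (big-endian) → word 0x16
slot:1 @ bit 7 → (0x16>>7)&0x1 = 0x0
seq:1 @ bit 6 → (0x16>>6)&0x1 = 0x0
len:1 @ bit 5 → (0x16>>5)&0x1 = 0x0
flags:1 @ bit 4 → (0x16>>4)&0x1 = 0x1
mode:3 @ bit 1 → (0x16>>1)&0x7 = 0x3  ←
cnt:1 @ bit 0 → (0x16>>0)&0x1 = 0x0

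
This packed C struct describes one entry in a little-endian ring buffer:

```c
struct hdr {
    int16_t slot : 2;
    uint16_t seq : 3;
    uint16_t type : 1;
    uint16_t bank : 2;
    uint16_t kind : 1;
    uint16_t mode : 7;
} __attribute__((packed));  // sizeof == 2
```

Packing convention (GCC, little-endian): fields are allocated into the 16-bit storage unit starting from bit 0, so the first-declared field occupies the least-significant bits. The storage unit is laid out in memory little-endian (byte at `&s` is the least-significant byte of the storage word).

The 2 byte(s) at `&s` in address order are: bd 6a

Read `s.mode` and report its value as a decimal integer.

[0]=0xbd [1]=0x6a (little-endian) → word 0x6abd
slot:2 @ bit 0 → (0x6abd>>0)&0x3 = 0x1
seq:3 @ bit 2 → (0x6abd>>2)&0x7 = 0x7
type:1 @ bit 5 → (0x6abd>>5)&0x1 = 0x1
bank:2 @ bit 6 → (0x6abd>>6)&0x3 = 0x2
kind:1 @ bit 8 → (0x6abd>>8)&0x1 = 0x0
mode:7 @ bit 9 → (0x6abd>>9)&0x7f = 0x35  ←

53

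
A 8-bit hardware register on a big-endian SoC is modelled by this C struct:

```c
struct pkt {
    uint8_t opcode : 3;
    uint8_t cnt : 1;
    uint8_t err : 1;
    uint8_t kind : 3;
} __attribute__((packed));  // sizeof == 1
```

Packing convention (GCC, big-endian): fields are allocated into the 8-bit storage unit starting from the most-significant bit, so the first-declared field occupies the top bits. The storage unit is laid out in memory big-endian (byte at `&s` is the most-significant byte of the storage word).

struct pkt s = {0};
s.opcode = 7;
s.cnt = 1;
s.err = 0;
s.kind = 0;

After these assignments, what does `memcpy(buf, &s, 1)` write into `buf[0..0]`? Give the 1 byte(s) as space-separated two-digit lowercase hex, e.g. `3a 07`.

opcode:3 = 7 → 0x7 << 5 → word 0xe0
cnt:1 = 1 → 0x1 << 4 → word 0xf0
err:1 = 0 → 0x0 << 3 → word 0xf0
kind:3 = 0 → 0x0 << 0 → word 0xf0
word = 0xf0 → big-endian bytes:
  [0]=0xf0

f0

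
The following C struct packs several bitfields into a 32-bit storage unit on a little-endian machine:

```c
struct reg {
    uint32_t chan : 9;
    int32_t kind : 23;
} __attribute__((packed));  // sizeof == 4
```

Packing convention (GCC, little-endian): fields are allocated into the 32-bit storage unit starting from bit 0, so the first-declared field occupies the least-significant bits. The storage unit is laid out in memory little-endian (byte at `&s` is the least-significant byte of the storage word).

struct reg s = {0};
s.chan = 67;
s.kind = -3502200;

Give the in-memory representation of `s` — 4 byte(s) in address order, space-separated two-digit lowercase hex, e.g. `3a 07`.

43 10 1f 95

[0+:9] chan=67 & 0x1ff = 0x43; word=0x00000043
[9+:23] kind=-3502200 & 0x7fffff = 0x4a8f88; word=0x951f1043
word = 0x951f1043 → little-endian bytes:
  [0]=0x43  [1]=0x10  [2]=0x1f  [3]=0x95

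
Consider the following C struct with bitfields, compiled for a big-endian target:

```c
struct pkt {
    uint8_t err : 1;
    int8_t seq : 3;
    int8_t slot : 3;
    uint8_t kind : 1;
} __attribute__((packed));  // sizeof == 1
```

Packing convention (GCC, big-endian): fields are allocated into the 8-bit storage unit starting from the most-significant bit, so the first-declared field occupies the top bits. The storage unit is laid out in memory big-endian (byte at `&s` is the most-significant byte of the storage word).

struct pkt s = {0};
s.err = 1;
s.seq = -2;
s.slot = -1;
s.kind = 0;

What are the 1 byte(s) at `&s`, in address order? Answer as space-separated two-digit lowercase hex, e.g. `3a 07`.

ee

err (1b) val=1 bits=0x1 at bit 7: 0x80
seq (3b) val=-2 bits=0x6 at bit 4: 0xe0
slot (3b) val=-1 bits=0x7 at bit 1: 0xee
kind (1b) val=0 bits=0x0 at bit 0: 0xee
word = 0xee → big-endian bytes:
  [0]=0xee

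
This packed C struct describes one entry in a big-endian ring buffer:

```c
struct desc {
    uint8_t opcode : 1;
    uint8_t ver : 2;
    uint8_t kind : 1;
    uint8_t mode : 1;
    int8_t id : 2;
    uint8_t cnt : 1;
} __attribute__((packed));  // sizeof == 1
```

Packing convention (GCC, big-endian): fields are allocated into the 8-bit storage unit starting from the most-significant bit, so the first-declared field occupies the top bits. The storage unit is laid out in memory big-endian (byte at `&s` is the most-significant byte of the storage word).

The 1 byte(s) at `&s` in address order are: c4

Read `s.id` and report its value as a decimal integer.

[0]=0xc4 (big-endian) → word 0xc4
opcode [7+:1] = (word>>7) & 0x1 = 1
ver [5+:2] = (word>>5) & 0x3 = 2
kind [4+:1] = (word>>4) & 0x1 = 0
mode [3+:1] = (word>>3) & 0x1 = 0
id [1+:2] = (word>>1) & 0x3 = 2  ←
cnt [0+:1] = (word>>0) & 0x1 = 0
id signed 2b, MSB=1: 2 - 4 = -2

-2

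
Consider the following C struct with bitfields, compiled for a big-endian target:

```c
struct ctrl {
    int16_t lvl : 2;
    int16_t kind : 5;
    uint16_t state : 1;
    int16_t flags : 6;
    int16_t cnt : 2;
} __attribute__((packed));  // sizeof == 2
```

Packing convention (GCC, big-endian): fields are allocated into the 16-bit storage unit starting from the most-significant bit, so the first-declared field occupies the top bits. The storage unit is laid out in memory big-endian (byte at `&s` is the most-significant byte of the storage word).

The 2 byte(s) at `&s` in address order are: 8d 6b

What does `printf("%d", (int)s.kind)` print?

[0]=0x8d [1]=0x6b (big-endian) → word 0x8d6b
lvl:2 @ bit 14 → (0x8d6b>>14)&0x3 = 0x2
kind:5 @ bit 9 → (0x8d6b>>9)&0x1f = 0x6  ←
state:1 @ bit 8 → (0x8d6b>>8)&0x1 = 0x1
flags:6 @ bit 2 → (0x8d6b>>2)&0x3f = 0x1a
cnt:2 @ bit 0 → (0x8d6b>>0)&0x3 = 0x3
kind signed 5b, MSB=0: value = 6

6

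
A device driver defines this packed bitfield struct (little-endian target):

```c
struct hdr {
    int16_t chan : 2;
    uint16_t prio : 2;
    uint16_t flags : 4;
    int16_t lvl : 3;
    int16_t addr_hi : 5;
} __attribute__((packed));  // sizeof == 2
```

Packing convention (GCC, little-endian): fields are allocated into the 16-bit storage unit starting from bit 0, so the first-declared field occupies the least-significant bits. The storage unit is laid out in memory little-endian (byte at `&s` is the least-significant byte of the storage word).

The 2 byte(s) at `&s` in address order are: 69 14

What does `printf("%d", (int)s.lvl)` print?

-4

[0]=0x69 [1]=0x14 (little-endian) → word 0x1469
chan [0+:2] = (word>>0) & 0x3 = 1
prio [2+:2] = (word>>2) & 0x3 = 2
flags [4+:4] = (word>>4) & 0xf = 6
lvl [8+:3] = (word>>8) & 0x7 = 4  ←
addr_hi [11+:5] = (word>>11) & 0x1f = 2
lvl signed 3b, MSB=1: 4 - 8 = -4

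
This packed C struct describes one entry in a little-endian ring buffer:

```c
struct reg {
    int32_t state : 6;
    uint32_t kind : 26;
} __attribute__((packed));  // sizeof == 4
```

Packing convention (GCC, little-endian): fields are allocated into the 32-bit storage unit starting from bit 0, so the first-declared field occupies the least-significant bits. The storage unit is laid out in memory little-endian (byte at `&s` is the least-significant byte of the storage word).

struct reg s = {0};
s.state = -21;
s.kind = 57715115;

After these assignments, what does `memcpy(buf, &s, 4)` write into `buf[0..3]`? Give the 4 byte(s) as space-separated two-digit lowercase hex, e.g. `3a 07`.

eb 6a 2a dc

state (6b) val=-21 bits=0x2b at bit 0: 0x0000002b
kind (26b) val=57715115 bits=0x370a9ab at bit 6: 0xdc2a6aeb
word = 0xdc2a6aeb → little-endian bytes:
  [0]=0xeb  [1]=0x6a  [2]=0x2a  [3]=0xdc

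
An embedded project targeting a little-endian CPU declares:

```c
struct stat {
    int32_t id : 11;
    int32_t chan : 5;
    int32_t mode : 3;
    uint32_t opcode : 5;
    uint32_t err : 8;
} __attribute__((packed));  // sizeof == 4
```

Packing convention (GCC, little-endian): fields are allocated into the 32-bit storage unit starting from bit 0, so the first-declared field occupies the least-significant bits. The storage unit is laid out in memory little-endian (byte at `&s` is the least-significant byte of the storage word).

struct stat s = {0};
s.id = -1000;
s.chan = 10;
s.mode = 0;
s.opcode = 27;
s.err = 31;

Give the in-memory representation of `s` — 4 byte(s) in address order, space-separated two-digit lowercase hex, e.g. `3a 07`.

18 54 d8 1f

id:11 = -1000 → 0x418 << 0 → word 0x00000418
chan:5 = 10 → 0xa << 11 → word 0x00005418
mode:3 = 0 → 0x0 << 16 → word 0x00005418
opcode:5 = 27 → 0x1b << 19 → word 0x00d85418
err:8 = 31 → 0x1f << 24 → word 0x1fd85418
word = 0x1fd85418 → little-endian bytes:
  [0]=0x18  [1]=0x54  [2]=0xd8  [3]=0x1f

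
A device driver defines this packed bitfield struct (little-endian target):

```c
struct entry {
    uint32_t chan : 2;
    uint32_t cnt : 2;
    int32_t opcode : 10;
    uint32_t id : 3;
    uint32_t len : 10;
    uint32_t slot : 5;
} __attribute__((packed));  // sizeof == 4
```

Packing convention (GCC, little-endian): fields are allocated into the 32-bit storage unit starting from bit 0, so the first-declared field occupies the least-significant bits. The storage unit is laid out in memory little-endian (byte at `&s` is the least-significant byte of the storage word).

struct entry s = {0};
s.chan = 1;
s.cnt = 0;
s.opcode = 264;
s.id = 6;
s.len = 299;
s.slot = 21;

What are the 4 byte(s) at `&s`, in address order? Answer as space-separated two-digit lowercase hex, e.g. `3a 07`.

chan:2 = 1 → 0x1 << 0 → word 0x00000001
cnt:2 = 0 → 0x0 << 2 → word 0x00000001
opcode:10 = 264 → 0x108 << 4 → word 0x00001081
id:3 = 6 → 0x6 << 14 → word 0x00019081
len:10 = 299 → 0x12b << 17 → word 0x02579081
slot:5 = 21 → 0x15 << 27 → word 0xaa579081
word = 0xaa579081 → little-endian bytes:
  [0]=0x81  [1]=0x90  [2]=0x57  [3]=0xaa

81 90 57 aa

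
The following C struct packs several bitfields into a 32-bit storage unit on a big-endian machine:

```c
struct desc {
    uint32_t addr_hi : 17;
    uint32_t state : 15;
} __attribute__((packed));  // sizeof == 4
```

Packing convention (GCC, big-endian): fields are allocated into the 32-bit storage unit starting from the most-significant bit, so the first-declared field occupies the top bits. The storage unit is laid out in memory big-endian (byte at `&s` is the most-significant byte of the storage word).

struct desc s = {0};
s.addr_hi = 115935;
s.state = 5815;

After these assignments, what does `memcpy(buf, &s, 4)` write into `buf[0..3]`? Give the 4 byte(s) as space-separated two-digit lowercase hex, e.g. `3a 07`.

e2 6f 96 b7

addr_hi:17 = 115935 → 0x1c4df << 15 → word 0xe26f8000
state:15 = 5815 → 0x16b7 << 0 → word 0xe26f96b7
word = 0xe26f96b7 → big-endian bytes:
  [0]=0xe2  [1]=0x6f  [2]=0x96  [3]=0xb7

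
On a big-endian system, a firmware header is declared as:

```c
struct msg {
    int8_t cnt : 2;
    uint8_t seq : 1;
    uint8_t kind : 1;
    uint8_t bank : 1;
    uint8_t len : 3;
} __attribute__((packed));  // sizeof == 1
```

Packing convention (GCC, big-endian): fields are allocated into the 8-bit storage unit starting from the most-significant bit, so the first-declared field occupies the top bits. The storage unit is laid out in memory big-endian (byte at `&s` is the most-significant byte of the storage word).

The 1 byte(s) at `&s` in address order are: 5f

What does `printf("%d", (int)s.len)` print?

7

[0]=0x5f (big-endian) → word 0x5f
cnt [6+:2] = (word>>6) & 0x3 = 1
seq [5+:1] = (word>>5) & 0x1 = 0
kind [4+:1] = (word>>4) & 0x1 = 1
bank [3+:1] = (word>>3) & 0x1 = 1
len [0+:3] = (word>>0) & 0x7 = 7  ←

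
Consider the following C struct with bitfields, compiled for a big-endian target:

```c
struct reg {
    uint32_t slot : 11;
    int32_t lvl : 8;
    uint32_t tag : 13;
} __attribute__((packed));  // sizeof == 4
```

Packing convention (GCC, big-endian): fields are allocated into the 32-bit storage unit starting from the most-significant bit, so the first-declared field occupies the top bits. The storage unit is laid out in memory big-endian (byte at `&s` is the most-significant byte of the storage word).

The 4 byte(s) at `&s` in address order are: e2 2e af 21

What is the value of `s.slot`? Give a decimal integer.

[0]=0xe2 [1]=0x2e [2]=0xaf [3]=0x21 (big-endian) → word 0xe22eaf21
slot [21+:11] = (word>>21) & 0x7ff = 1809  ←
lvl [13+:8] = (word>>13) & 0xff = 117
tag [0+:13] = (word>>0) & 0x1fff = 3873

1809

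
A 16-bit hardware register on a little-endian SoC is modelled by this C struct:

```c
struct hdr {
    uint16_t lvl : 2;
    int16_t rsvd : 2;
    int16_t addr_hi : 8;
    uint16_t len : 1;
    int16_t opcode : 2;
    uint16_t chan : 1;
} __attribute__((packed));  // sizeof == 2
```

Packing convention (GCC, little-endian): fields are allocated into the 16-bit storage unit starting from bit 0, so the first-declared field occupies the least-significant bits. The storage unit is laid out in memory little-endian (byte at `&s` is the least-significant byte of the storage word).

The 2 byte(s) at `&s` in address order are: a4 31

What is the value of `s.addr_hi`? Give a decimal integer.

[0]=0xa4 [1]=0x31 (little-endian) → word 0x31a4
lvl [0+:2] = (word>>0) & 0x3 = 0
rsvd [2+:2] = (word>>2) & 0x3 = 1
addr_hi [4+:8] = (word>>4) & 0xff = 26  ←
len [12+:1] = (word>>12) & 0x1 = 1
opcode [13+:2] = (word>>13) & 0x3 = 1
chan [15+:1] = (word>>15) & 0x1 = 0
addr_hi signed 8b, MSB=0: value = 26

26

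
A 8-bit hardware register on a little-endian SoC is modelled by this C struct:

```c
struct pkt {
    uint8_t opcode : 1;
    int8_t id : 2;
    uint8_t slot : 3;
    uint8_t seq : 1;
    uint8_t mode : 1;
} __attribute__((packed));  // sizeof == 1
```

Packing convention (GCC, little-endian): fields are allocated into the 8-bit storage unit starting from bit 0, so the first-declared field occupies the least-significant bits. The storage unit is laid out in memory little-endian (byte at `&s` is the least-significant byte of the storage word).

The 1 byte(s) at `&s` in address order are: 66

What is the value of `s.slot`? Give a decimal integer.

4

[0]=0x66 (little-endian) → word 0x66
opcode:1 @ bit 0 → (0x66>>0)&0x1 = 0x0
id:2 @ bit 1 → (0x66>>1)&0x3 = 0x3
slot:3 @ bit 3 → (0x66>>3)&0x7 = 0x4  ←
seq:1 @ bit 6 → (0x66>>6)&0x1 = 0x1
mode:1 @ bit 7 → (0x66>>7)&0x1 = 0x0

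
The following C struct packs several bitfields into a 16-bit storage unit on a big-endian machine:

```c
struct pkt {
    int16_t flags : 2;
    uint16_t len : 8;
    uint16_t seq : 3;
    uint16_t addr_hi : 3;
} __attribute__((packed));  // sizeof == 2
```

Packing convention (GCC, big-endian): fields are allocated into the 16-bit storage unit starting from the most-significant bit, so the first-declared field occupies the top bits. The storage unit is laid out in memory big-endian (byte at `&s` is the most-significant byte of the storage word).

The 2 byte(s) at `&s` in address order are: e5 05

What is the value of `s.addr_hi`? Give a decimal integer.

5

[0]=0xe5 [1]=0x05 (big-endian) → word 0xe505
flags:2 @ bit 14 → (0xe505>>14)&0x3 = 0x3
len:8 @ bit 6 → (0xe505>>6)&0xff = 0x94
seq:3 @ bit 3 → (0xe505>>3)&0x7 = 0x0
addr_hi:3 @ bit 0 → (0xe505>>0)&0x7 = 0x5  ←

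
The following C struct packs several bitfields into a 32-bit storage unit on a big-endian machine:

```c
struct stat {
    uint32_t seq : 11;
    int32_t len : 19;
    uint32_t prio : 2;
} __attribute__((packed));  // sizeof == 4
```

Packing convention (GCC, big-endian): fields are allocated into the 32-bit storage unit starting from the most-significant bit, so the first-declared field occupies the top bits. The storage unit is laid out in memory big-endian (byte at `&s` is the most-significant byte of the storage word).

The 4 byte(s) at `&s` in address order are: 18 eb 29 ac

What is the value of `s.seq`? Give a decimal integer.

199

[0]=0x18 [1]=0xeb [2]=0x29 [3]=0xac (big-endian) → word 0x18eb29ac
seq [21+:11] = (word>>21) & 0x7ff = 199  ←
len [2+:19] = (word>>2) & 0x7ffff = 182891
prio [0+:2] = (word>>0) & 0x3 = 0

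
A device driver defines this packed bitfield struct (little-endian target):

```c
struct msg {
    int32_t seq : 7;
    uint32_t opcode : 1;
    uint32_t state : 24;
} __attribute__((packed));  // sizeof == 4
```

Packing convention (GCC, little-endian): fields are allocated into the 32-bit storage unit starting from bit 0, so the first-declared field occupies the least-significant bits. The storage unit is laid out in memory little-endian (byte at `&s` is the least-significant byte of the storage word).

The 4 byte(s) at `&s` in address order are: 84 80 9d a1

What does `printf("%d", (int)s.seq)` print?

[0]=0x84 [1]=0x80 [2]=0x9d [3]=0xa1 (little-endian) → word 0xa19d8084
seq:7 @ bit 0 → (0xa19d8084>>0)&0x7f = 0x4  ←
opcode:1 @ bit 7 → (0xa19d8084>>7)&0x1 = 0x1
state:24 @ bit 8 → (0xa19d8084>>8)&0xffffff = 0xa19d80
seq signed 7b, MSB=0: value = 4

4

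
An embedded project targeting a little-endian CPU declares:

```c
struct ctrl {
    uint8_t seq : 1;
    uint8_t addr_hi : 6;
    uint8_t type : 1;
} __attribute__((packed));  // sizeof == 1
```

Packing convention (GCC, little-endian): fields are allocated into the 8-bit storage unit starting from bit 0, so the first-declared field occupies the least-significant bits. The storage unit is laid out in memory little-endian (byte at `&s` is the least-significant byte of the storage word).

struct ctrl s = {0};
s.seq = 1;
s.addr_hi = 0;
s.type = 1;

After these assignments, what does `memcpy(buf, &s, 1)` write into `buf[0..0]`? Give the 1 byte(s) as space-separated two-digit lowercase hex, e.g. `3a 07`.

seq:1 = 1 → 0x1 << 0 → word 0x01
addr_hi:6 = 0 → 0x0 << 1 → word 0x01
type:1 = 1 → 0x1 << 7 → word 0x81
word = 0x81 → little-endian bytes:
  [0]=0x81

81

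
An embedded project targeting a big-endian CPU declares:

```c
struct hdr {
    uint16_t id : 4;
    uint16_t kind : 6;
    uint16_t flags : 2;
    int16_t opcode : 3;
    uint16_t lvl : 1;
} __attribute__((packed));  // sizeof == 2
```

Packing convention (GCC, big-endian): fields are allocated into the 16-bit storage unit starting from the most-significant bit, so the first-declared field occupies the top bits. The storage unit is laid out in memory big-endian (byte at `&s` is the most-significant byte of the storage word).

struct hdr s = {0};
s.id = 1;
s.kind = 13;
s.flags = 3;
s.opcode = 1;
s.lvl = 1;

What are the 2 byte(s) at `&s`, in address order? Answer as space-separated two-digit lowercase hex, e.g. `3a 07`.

id:4 = 1 → 0x1 << 12 → word 0x1000
kind:6 = 13 → 0xd << 6 → word 0x1340
flags:2 = 3 → 0x3 << 4 → word 0x1370
opcode:3 = 1 → 0x1 << 1 → word 0x1372
lvl:1 = 1 → 0x1 << 0 → word 0x1373
word = 0x1373 → big-endian bytes:
  [0]=0x13  [1]=0x73

13 73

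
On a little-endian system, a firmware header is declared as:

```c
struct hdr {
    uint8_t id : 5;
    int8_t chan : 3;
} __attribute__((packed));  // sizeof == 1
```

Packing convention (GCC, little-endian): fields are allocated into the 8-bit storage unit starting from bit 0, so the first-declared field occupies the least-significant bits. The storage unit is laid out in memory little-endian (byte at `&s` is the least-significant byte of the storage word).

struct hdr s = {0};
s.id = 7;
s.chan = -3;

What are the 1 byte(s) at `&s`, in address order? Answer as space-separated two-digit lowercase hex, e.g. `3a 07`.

a7

id (5b) val=7 bits=0x7 at bit 0: 0x07
chan (3b) val=-3 bits=0x5 at bit 5: 0xa7
word = 0xa7 → little-endian bytes:
  [0]=0xa7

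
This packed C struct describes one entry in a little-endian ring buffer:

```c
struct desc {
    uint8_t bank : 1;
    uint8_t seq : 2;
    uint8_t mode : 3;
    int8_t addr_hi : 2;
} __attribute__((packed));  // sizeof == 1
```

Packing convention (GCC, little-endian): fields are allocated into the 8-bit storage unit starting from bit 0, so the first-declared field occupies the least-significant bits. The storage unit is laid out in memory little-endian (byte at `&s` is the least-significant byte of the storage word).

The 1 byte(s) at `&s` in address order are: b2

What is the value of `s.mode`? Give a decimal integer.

6

[0]=0xb2 (little-endian) → word 0xb2
bank:1 @ bit 0 → (0xb2>>0)&0x1 = 0x0
seq:2 @ bit 1 → (0xb2>>1)&0x3 = 0x1
mode:3 @ bit 3 → (0xb2>>3)&0x7 = 0x6  ←
addr_hi:2 @ bit 6 → (0xb2>>6)&0x3 = 0x2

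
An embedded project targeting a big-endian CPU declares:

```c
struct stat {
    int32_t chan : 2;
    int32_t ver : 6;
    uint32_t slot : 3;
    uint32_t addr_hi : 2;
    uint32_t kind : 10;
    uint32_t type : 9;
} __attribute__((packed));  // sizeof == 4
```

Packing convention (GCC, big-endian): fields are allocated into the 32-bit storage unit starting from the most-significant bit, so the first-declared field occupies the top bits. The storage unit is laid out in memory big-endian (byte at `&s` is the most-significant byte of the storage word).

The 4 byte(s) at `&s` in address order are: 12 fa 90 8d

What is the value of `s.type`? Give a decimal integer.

141

[0]=0x12 [1]=0xfa [2]=0x90 [3]=0x8d (big-endian) → word 0x12fa908d
chan [30+:2] = (word>>30) & 0x3 = 0
ver [24+:6] = (word>>24) & 0x3f = 18
slot [21+:3] = (word>>21) & 0x7 = 7
addr_hi [19+:2] = (word>>19) & 0x3 = 3
kind [9+:10] = (word>>9) & 0x3ff = 328
type [0+:9] = (word>>0) & 0x1ff = 141  ←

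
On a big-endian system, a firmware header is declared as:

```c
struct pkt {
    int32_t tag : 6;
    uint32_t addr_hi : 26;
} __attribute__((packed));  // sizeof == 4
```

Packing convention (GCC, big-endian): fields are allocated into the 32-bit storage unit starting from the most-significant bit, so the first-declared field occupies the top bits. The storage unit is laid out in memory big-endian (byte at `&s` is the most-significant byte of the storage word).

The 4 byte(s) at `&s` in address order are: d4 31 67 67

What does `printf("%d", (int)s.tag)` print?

[0]=0xd4 [1]=0x31 [2]=0x67 [3]=0x67 (big-endian) → word 0xd4316767
tag:6 @ bit 26 → (0xd4316767>>26)&0x3f = 0x35  ←
addr_hi:26 @ bit 0 → (0xd4316767>>0)&0x3ffffff = 0x316767
tag signed 6b, MSB=1: 53 - 64 = -11

-11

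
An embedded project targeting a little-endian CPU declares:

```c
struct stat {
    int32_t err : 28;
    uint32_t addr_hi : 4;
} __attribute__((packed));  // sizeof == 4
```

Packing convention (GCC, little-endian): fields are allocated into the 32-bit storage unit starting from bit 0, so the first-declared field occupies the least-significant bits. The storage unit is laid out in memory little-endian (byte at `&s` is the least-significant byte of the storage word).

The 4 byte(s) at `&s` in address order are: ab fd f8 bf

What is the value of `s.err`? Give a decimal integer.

-459349

[0]=0xab [1]=0xfd [2]=0xf8 [3]=0xbf (little-endian) → word 0xbff8fdab
err:28 @ bit 0 → (0xbff8fdab>>0)&0xfffffff = 0xff8fdab  ←
addr_hi:4 @ bit 28 → (0xbff8fdab>>28)&0xf = 0xb
err signed 28b, MSB=1: 267976107 - 268435456 = -459349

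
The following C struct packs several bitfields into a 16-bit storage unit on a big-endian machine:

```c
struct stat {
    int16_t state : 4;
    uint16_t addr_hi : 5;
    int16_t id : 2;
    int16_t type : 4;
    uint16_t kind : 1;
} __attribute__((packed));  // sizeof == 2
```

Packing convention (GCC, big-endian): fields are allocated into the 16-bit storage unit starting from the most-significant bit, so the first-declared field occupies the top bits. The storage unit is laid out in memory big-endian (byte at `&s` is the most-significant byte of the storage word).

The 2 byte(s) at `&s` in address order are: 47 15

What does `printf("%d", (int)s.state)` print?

[0]=0x47 [1]=0x15 (big-endian) → word 0x4715
state:4 @ bit 12 → (0x4715>>12)&0xf = 0x4  ←
addr_hi:5 @ bit 7 → (0x4715>>7)&0x1f = 0xe
id:2 @ bit 5 → (0x4715>>5)&0x3 = 0x0
type:4 @ bit 1 → (0x4715>>1)&0xf = 0xa
kind:1 @ bit 0 → (0x4715>>0)&0x1 = 0x1
state signed 4b, MSB=0: value = 4

4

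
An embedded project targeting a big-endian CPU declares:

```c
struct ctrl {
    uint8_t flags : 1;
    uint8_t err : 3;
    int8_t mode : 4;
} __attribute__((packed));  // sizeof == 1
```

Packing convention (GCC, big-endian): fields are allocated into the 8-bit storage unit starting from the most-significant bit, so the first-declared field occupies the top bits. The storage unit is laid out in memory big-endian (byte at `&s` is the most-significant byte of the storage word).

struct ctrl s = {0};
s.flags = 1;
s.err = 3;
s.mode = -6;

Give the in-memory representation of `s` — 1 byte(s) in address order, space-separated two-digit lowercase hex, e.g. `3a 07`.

ba

flags (1b) val=1 bits=0x1 at bit 7: 0x80
err (3b) val=3 bits=0x3 at bit 4: 0xb0
mode (4b) val=-6 bits=0xa at bit 0: 0xba
word = 0xba → big-endian bytes:
  [0]=0xba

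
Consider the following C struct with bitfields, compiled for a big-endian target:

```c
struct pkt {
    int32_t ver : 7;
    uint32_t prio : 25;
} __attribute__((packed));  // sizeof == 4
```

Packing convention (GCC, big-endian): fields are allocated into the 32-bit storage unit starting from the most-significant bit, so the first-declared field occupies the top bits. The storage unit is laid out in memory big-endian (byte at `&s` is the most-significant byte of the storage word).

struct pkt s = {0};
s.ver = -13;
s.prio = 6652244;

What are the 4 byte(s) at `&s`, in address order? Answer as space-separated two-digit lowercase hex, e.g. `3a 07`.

[25+:7] ver=-13 & 0x7f = 0x73; word=0xe6000000
[0+:25] prio=6652244 & 0x1ffffff = 0x658154; word=0xe6658154
word = 0xe6658154 → big-endian bytes:
  [0]=0xe6  [1]=0x65  [2]=0x81  [3]=0x54

e6 65 81 54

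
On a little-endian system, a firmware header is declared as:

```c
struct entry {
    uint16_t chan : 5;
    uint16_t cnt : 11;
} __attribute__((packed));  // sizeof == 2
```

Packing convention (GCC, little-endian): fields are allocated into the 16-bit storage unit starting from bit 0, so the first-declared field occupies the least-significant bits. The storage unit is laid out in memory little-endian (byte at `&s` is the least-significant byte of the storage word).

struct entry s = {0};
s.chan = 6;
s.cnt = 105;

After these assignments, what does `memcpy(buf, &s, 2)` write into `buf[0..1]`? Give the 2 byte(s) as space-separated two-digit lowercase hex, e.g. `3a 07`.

[0+:5] chan=6 & 0x1f = 0x6; word=0x0006
[5+:11] cnt=105 & 0x7ff = 0x69; word=0x0d26
word = 0x0d26 → little-endian bytes:
  [0]=0x26  [1]=0x0d

26 0d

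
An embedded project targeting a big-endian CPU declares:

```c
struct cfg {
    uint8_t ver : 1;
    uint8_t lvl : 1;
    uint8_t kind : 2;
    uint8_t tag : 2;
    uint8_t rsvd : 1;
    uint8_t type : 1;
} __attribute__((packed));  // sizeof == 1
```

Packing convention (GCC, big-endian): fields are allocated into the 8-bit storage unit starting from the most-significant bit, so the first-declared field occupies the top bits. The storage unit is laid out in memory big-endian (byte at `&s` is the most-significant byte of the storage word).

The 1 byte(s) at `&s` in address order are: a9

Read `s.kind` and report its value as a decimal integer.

[0]=0xa9 (big-endian) → word 0xa9
ver [7+:1] = (word>>7) & 0x1 = 1
lvl [6+:1] = (word>>6) & 0x1 = 0
kind [4+:2] = (word>>4) & 0x3 = 2  ←
tag [2+:2] = (word>>2) & 0x3 = 2
rsvd [1+:1] = (word>>1) & 0x1 = 0
type [0+:1] = (word>>0) & 0x1 = 1

2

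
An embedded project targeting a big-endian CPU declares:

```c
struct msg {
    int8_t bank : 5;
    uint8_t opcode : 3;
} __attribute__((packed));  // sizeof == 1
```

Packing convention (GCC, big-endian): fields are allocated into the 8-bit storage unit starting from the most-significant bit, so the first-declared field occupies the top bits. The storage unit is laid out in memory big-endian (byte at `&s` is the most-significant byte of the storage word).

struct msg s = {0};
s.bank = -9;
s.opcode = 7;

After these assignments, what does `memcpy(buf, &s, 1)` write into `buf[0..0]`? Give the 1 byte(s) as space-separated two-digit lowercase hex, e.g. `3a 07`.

bank:5 = -9 → 0x17 << 3 → word 0xb8
opcode:3 = 7 → 0x7 << 0 → word 0xbf
word = 0xbf → big-endian bytes:
  [0]=0xbf

bf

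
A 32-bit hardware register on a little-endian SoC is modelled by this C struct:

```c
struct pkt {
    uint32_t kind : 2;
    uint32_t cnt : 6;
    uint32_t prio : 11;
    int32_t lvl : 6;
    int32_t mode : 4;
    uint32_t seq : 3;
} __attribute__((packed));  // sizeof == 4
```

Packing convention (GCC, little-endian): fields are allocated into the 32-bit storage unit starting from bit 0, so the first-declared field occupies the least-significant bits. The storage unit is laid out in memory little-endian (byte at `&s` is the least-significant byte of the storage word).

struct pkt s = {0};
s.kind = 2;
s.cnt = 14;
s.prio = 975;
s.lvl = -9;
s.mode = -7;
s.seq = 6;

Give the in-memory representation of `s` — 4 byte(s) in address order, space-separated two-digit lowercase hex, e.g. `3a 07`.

[0+:2] kind=2 & 0x3 = 0x2; word=0x00000002
[2+:6] cnt=14 & 0x3f = 0xe; word=0x0000003a
[8+:11] prio=975 & 0x7ff = 0x3cf; word=0x0003cf3a
[19+:6] lvl=-9 & 0x3f = 0x37; word=0x01bbcf3a
[25+:4] mode=-7 & 0xf = 0x9; word=0x13bbcf3a
[29+:3] seq=6 & 0x7 = 0x6; word=0xd3bbcf3a
word = 0xd3bbcf3a → little-endian bytes:
  [0]=0x3a  [1]=0xcf  [2]=0xbb  [3]=0xd3

3a cf bb d3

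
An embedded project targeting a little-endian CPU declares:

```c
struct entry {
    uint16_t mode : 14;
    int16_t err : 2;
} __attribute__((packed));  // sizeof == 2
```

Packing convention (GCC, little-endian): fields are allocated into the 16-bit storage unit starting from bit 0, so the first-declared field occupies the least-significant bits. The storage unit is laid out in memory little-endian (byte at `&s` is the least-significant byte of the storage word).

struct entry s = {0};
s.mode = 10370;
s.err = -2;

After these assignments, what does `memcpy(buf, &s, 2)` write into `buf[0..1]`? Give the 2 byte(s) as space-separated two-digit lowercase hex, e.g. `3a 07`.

[0+:14] mode=10370 & 0x3fff = 0x2882; word=0x2882
[14+:2] err=-2 & 0x3 = 0x2; word=0xa882
word = 0xa882 → little-endian bytes:
  [0]=0x82  [1]=0xa8

82 a8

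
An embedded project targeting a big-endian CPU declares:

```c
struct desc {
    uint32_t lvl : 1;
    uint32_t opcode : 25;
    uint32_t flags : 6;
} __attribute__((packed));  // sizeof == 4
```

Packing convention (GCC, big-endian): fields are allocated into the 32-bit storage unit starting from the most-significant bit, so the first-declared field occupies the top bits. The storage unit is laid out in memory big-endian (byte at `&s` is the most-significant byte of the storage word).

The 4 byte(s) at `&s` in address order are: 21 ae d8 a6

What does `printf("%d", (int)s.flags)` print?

38

[0]=0x21 [1]=0xae [2]=0xd8 [3]=0xa6 (big-endian) → word 0x21aed8a6
lvl:1 @ bit 31 → (0x21aed8a6>>31)&0x1 = 0x0
opcode:25 @ bit 6 → (0x21aed8a6>>6)&0x1ffffff = 0x86bb62
flags:6 @ bit 0 → (0x21aed8a6>>0)&0x3f = 0x26  ←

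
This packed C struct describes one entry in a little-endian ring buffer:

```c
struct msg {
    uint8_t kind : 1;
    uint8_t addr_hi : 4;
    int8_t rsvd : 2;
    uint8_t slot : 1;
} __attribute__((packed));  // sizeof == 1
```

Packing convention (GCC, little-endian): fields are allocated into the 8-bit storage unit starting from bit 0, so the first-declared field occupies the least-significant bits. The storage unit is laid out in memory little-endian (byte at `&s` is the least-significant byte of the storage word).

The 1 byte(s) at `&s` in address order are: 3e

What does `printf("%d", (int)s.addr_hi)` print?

[0]=0x3e (little-endian) → word 0x3e
kind [0+:1] = (word>>0) & 0x1 = 0
addr_hi [1+:4] = (word>>1) & 0xf = 15  ←
rsvd [5+:2] = (word>>5) & 0x3 = 1
slot [7+:1] = (word>>7) & 0x1 = 0

15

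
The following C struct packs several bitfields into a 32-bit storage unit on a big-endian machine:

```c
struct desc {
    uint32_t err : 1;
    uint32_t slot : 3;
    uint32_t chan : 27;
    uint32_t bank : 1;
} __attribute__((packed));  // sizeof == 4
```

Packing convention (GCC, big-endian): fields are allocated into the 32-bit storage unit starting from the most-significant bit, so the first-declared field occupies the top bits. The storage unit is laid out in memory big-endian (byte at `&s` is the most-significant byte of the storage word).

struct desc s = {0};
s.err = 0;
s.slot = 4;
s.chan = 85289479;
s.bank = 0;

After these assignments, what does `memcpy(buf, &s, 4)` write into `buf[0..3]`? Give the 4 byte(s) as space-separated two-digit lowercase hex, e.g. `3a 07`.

4a 2a d4 0e

err:1 = 0 → 0x0 << 31 → word 0x00000000
slot:3 = 4 → 0x4 << 28 → word 0x40000000
chan:27 = 85289479 → 0x5156a07 << 1 → word 0x4a2ad40e
bank:1 = 0 → 0x0 << 0 → word 0x4a2ad40e
word = 0x4a2ad40e → big-endian bytes:
  [0]=0x4a  [1]=0x2a  [2]=0xd4  [3]=0x0e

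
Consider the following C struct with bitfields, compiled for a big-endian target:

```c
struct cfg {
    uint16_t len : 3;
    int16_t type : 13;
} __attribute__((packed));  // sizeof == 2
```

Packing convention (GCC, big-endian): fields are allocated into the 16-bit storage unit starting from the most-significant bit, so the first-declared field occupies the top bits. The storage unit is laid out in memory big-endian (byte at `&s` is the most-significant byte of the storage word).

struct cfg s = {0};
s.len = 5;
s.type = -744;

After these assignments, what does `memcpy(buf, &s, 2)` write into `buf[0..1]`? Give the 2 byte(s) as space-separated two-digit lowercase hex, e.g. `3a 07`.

[13+:3] len=5 & 0x7 = 0x5; word=0xa000
[0+:13] type=-744 & 0x1fff = 0x1d18; word=0xbd18
word = 0xbd18 → big-endian bytes:
  [0]=0xbd  [1]=0x18

bd 18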